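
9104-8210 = 894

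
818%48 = 2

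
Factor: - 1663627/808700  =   - 2^( - 2 )*5^ (  -  2)*7^1 * 43^1*5527^1*8087^ ( - 1 )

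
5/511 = 5/511=0.01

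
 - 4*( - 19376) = 77504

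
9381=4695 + 4686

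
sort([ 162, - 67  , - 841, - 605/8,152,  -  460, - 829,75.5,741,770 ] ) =[  -  841,-829, - 460, - 605/8, - 67, 75.5,152,162, 741,770 ] 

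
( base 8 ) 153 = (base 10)107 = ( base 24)4b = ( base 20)57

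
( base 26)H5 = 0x1bf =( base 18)16F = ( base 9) 546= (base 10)447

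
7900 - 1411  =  6489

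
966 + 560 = 1526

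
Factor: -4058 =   -  2^1*2029^1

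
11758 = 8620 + 3138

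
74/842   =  37/421 = 0.09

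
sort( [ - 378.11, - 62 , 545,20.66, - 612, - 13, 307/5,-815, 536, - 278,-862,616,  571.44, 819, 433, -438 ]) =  [ - 862, - 815, - 612, - 438, - 378.11 ,  -  278,  -  62,-13 , 20.66,307/5, 433,536 , 545  ,  571.44,616, 819 ] 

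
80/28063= 80/28063= 0.00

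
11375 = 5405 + 5970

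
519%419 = 100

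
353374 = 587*602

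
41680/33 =1263+1/33=1263.03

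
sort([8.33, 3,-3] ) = [-3, 3,8.33]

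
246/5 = 49 + 1/5=   49.20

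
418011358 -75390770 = 342620588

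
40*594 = 23760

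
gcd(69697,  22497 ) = 1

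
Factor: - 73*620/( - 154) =22630/77 = 2^1*5^1*7^(-1 )*11^( - 1)*31^1*73^1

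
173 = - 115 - -288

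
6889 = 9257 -2368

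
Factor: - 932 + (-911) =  - 19^1*97^1 = -1843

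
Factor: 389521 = 11^1*17^1*2083^1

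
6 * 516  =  3096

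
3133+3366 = 6499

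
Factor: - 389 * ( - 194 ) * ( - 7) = -528262 = - 2^1*7^1*97^1*389^1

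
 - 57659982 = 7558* ( -7629)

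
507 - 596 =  - 89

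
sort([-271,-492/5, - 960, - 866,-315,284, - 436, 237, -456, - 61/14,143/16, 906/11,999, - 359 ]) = [-960,-866, - 456,-436,  -  359,-315, -271 , - 492/5, - 61/14,143/16, 906/11, 237,284, 999 ] 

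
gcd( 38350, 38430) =10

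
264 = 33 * 8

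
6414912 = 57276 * 112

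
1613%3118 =1613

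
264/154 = 12/7= 1.71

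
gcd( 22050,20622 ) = 42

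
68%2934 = 68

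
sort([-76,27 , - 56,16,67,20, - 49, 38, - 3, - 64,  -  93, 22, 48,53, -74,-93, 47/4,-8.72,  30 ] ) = [-93, - 93,  -  76,-74, - 64,-56, - 49,-8.72, -3 , 47/4,16,20 , 22, 27, 30,38, 48, 53,67]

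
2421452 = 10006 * 242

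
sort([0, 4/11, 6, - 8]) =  [ - 8,0, 4/11 , 6]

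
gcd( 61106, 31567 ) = 1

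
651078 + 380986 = 1032064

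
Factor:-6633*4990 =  - 2^1 *3^2 *5^1 * 11^1*67^1*499^1 = -33098670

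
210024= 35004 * 6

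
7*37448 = 262136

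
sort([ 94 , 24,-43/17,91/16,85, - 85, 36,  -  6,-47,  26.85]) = [-85,-47,  -  6,-43/17, 91/16, 24,26.85, 36,  85, 94]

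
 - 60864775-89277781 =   -  150142556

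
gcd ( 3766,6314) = 14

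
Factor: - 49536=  - 2^7 *3^2*43^1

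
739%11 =2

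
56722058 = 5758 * 9851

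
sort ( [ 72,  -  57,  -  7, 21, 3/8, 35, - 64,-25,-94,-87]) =[ - 94, - 87,-64,- 57, - 25 , - 7,  3/8,21,35,72 ] 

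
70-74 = - 4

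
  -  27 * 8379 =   -  226233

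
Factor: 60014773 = 7^1*13^2*  97^1 * 523^1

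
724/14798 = 362/7399=0.05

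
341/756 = 341/756 = 0.45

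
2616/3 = 872=   872.00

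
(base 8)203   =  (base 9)155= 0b10000011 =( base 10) 131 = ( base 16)83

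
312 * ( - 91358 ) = -28503696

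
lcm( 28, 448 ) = 448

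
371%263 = 108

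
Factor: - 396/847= - 36/77 = -2^2*3^2 * 7^( - 1)*11^(- 1 )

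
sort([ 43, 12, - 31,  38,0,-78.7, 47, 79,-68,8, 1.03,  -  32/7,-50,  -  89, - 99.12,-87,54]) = [ - 99.12, -89, - 87, - 78.7, - 68, - 50,- 31, - 32/7, 0 , 1.03,8, 12,38, 43, 47  ,  54,79] 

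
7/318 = 7/318 = 0.02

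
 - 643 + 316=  - 327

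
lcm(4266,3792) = 34128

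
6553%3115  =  323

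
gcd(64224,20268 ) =36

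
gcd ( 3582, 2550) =6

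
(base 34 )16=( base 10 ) 40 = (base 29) 1b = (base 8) 50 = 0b101000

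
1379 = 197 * 7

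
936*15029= 14067144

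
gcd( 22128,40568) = 3688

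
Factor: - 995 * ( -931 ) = 926345 = 5^1*7^2* 19^1 * 199^1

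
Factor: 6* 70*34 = 2^3*3^1 *5^1 *7^1 * 17^1 = 14280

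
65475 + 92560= 158035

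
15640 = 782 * 20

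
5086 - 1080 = 4006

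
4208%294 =92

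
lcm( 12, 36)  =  36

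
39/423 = 13/141   =  0.09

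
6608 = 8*826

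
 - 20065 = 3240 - 23305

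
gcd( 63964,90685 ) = 1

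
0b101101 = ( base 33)1C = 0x2D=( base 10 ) 45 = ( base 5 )140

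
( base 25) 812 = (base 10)5027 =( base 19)dhb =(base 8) 11643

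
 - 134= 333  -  467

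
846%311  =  224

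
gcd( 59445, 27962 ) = 1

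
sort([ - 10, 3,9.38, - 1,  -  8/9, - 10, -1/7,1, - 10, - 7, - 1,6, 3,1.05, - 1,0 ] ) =[ - 10, - 10, - 10,-7, - 1, - 1, - 1, - 8/9 , - 1/7, 0,1, 1.05, 3 , 3,6  ,  9.38]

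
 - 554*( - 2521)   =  1396634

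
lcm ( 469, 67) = 469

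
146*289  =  42194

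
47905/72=665 + 25/72= 665.35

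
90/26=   3 + 6/13 = 3.46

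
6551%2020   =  491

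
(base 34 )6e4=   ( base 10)7416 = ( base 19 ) 11A6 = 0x1cf8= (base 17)18b4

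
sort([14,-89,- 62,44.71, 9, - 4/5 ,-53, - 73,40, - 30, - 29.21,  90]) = [ - 89,-73,- 62, - 53, - 30, - 29.21, - 4/5, 9, 14, 40,44.71,90]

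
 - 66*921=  - 60786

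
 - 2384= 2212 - 4596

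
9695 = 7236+2459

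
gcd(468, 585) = 117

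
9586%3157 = 115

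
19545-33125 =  - 13580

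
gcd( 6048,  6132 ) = 84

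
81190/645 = 16238/129 = 125.88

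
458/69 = 6  +  44/69 =6.64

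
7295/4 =1823 + 3/4 = 1823.75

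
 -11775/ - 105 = 112 + 1/7 = 112.14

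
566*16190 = 9163540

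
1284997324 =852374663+432622661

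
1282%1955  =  1282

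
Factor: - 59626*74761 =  - 4457699386=- 2^1*7^1*4259^1 * 74761^1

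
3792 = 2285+1507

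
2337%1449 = 888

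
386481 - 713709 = - 327228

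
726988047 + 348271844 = 1075259891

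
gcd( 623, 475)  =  1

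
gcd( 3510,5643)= 27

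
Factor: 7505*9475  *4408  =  2^3 * 5^3 * 19^2* 29^1*79^1*379^1 = 313452329000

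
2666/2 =1333 = 1333.00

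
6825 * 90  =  614250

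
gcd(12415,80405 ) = 65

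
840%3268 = 840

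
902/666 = 1 + 118/333 = 1.35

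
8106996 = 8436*961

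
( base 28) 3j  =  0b1100111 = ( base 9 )124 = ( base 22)4f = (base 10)103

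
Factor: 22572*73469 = 1658342268 = 2^2*3^3*11^2 * 19^1*6679^1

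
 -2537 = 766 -3303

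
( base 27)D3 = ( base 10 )354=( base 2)101100010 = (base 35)A4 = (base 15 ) 189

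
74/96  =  37/48 = 0.77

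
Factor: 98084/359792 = 217/796 = 2^( - 2 )*7^1*31^1*199^( - 1)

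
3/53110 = 3/53110 =0.00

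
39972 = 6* 6662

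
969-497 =472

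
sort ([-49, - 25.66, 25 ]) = [ - 49, - 25.66, 25] 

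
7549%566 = 191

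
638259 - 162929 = 475330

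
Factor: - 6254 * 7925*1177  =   - 2^1* 5^2*11^1*53^1*59^1*107^1*317^1 = - 58335592150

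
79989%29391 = 21207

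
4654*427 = 1987258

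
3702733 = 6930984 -3228251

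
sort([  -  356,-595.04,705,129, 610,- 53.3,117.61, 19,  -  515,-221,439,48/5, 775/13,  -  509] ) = [  -  595.04, - 515,-509, - 356, - 221, - 53.3, 48/5, 19, 775/13,117.61,129, 439, 610,705] 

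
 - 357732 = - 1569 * 228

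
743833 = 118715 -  - 625118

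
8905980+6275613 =15181593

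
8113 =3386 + 4727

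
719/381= 719/381=1.89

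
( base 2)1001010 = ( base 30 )2e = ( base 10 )74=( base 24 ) 32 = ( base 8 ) 112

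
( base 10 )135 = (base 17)7g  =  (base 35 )3U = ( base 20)6f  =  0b10000111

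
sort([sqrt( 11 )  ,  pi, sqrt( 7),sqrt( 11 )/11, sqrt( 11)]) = [ sqrt( 11 ) /11,sqrt(7) , pi , sqrt( 11),sqrt( 11)]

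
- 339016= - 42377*8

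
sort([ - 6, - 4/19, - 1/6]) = [ - 6,  -  4/19,-1/6 ]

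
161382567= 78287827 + 83094740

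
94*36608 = 3441152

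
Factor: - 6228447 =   -  3^1*19^1*113^1*967^1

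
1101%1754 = 1101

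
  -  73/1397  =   - 1 + 1324/1397 = - 0.05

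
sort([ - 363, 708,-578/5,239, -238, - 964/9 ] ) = [- 363,-238, - 578/5 ,  -  964/9 , 239,708 ] 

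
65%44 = 21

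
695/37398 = 695/37398 = 0.02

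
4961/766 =6+365/766 =6.48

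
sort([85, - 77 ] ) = [ - 77,  85]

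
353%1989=353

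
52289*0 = 0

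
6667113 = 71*93903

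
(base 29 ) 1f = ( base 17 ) 2A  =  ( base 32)1c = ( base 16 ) 2c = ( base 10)44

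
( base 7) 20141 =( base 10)4880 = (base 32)4OG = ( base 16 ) 1310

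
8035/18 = 8035/18 = 446.39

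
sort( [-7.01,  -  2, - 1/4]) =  [-7.01, - 2,  -  1/4]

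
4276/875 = 4276/875=4.89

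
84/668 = 21/167 = 0.13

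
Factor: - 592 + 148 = - 444=- 2^2 *3^1*37^1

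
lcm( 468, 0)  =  0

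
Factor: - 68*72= - 4896 = - 2^5*3^2*17^1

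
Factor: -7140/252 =-3^( - 1)*5^1*17^1 = - 85/3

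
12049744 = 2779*4336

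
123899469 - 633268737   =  -509369268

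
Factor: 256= 2^8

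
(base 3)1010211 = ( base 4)31000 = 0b1101000000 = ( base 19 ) 25f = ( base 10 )832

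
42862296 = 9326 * 4596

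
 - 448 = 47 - 495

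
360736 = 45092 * 8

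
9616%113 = 11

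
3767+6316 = 10083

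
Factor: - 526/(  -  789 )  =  2^1*3^(  -  1 ) = 2/3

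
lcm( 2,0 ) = 0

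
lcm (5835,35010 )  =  35010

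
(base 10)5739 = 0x166b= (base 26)8cj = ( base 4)1121223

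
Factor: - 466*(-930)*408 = 2^5*3^2*5^1*  17^1*31^1*233^1 = 176819040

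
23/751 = 23/751 = 0.03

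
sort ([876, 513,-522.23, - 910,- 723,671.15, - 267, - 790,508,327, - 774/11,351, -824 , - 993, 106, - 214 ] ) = [ - 993, - 910, -824, - 790, - 723 ,-522.23, -267, - 214, - 774/11,106,327, 351,508,513, 671.15,876 ] 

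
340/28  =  85/7= 12.14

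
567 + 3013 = 3580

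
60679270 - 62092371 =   -  1413101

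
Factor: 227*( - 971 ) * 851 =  - 187574867  =  - 23^1*37^1 *227^1*  971^1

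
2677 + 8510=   11187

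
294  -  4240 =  - 3946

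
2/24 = 1/12 = 0.08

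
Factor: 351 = 3^3*13^1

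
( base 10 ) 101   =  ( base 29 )3e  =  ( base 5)401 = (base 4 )1211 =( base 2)1100101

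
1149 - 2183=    - 1034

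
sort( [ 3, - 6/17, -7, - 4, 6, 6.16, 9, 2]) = [ - 7, - 4,  -  6/17,2,3  ,  6, 6.16,9 ] 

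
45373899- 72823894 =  - 27449995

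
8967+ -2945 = 6022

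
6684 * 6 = 40104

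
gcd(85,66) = 1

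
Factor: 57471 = 3^1*19157^1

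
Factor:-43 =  - 43^1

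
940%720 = 220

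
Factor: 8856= 2^3*  3^3 * 41^1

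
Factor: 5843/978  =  2^( - 1 )* 3^( - 1 )*163^( - 1)*5843^1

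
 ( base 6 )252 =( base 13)80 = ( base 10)104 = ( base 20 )54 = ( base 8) 150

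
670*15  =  10050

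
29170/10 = 2917  =  2917.00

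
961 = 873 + 88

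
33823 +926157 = 959980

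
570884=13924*41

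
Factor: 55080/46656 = 85/72 = 2^( - 3)*3^ ( -2)*5^1 *17^1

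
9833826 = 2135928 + 7697898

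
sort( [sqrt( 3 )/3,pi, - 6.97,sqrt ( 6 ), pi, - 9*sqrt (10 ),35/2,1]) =[- 9*sqrt ( 10),-6.97,sqrt ( 3 )/3 , 1, sqrt( 6),pi, pi,35/2]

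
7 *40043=280301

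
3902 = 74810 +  - 70908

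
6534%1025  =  384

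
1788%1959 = 1788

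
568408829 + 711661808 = 1280070637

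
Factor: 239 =239^1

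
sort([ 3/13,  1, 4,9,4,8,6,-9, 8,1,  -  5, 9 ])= [-9, - 5,  3/13, 1,  1 , 4, 4, 6 , 8, 8,  9,9] 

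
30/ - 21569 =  - 30/21569 = -0.00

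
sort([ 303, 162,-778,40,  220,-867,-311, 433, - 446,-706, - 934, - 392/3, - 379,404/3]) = [-934, - 867,- 778,-706 ,-446,-379, - 311,-392/3, 40,404/3,162,220,303,433]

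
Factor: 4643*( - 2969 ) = -2969^1*4643^1 = - 13785067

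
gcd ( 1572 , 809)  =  1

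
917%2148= 917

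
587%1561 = 587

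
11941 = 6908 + 5033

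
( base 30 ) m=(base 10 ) 22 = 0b10110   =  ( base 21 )11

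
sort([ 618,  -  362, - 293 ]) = [ - 362, - 293,618 ]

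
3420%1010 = 390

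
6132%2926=280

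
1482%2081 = 1482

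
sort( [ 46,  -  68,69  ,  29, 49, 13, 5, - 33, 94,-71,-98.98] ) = [ - 98.98, - 71,  -  68, - 33, 5, 13, 29,46,49,69, 94 ] 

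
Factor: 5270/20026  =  5^1*19^( - 1 )  =  5/19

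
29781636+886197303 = 915978939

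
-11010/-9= 1223 + 1/3 =1223.33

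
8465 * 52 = 440180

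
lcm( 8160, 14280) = 57120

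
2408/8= 301 = 301.00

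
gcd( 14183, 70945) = 1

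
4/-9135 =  - 1  +  9131/9135 = - 0.00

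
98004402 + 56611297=154615699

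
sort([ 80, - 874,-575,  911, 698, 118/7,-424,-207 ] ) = [ - 874 , - 575, - 424, - 207,118/7, 80, 698,911] 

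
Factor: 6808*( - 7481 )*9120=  - 2^8*3^1*5^1*19^1*23^1 * 37^1 *7481^1 = - 464487509760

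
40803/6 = 6800  +  1/2 = 6800.50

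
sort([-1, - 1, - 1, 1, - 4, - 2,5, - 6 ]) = [ - 6, - 4, - 2,-1, - 1 , - 1, 1,5 ] 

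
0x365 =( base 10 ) 869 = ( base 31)s1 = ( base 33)qb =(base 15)3ce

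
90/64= 1 + 13/32 = 1.41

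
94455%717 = 528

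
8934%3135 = 2664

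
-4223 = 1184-5407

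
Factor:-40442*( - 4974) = 2^2 * 3^1*73^1*277^1*829^1  =  201158508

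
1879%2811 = 1879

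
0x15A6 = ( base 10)5542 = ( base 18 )H1G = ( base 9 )7537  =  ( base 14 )203C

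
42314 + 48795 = 91109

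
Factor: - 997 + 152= - 845 = - 5^1 * 13^2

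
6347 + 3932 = 10279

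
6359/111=6359/111 = 57.29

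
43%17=9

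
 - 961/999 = -961/999  =  - 0.96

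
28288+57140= 85428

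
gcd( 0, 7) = 7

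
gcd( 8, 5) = 1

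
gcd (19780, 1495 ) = 115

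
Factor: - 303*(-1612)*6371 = 3111825756 = 2^2*3^1*13^1*23^1*31^1*101^1*277^1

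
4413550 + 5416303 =9829853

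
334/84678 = 167/42339=0.00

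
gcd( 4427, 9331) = 1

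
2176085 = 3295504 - 1119419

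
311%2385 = 311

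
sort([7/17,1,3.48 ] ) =[ 7/17, 1,3.48 ] 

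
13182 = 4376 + 8806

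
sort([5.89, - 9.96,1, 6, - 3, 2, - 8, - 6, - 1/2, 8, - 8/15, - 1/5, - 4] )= [ - 9.96, - 8 , - 6,  -  4, - 3, - 8/15, - 1/2, - 1/5, 1, 2, 5.89, 6, 8]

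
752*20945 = 15750640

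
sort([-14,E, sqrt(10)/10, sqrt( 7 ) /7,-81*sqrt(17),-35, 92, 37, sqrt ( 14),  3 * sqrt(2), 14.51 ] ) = [ - 81*sqrt (17), - 35,-14,sqrt ( 10 ) /10,sqrt(7)/7, E,sqrt(14), 3*sqrt( 2), 14.51  ,  37,92]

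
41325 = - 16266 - -57591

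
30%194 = 30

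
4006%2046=1960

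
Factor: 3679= 13^1*283^1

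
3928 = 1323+2605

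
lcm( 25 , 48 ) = 1200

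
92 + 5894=5986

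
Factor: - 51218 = -2^1*25609^1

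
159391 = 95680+63711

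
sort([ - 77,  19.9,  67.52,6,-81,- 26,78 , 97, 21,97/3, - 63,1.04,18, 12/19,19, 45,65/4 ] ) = [  -  81, - 77,-63, - 26,12/19,1.04, 6, 65/4, 18, 19,19.9, 21,97/3,45,67.52,  78, 97 ]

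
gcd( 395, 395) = 395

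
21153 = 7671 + 13482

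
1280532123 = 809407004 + 471125119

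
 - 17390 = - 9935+-7455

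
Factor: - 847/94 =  - 2^( - 1 )*7^1 * 11^2  *47^( - 1 )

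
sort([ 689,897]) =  [689,897 ] 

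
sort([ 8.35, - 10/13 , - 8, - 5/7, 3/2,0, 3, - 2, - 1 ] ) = [- 8, - 2, - 1, - 10/13, - 5/7 , 0,3/2, 3, 8.35] 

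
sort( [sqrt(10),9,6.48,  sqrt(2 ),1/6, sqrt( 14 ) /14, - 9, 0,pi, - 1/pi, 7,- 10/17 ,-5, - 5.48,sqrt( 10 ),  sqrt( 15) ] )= [ - 9, - 5.48, - 5, - 10/17, - 1/pi,0,1/6,sqrt( 14)/14, sqrt( 2 ),pi, sqrt( 10 ),sqrt( 10 ),sqrt( 15),6.48,7,9] 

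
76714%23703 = 5605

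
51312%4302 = 3990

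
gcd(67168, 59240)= 8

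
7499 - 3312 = 4187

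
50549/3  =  50549/3   =  16849.67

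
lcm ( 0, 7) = 0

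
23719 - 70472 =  - 46753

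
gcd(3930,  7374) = 6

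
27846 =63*442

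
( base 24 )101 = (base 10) 577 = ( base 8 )1101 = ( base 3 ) 210101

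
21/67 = 21/67  =  0.31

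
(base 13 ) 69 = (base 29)30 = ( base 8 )127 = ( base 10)87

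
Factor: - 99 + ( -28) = -127^1 = - 127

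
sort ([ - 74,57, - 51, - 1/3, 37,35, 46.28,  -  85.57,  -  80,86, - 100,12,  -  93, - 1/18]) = [ - 100,-93, - 85.57, - 80,-74,-51, - 1/3, - 1/18,  12,35,37,  46.28, 57,86]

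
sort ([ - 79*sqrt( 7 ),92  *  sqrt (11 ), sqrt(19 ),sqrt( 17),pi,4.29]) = [ - 79*sqrt( 7),pi,sqrt( 17),4.29, sqrt( 19),  92 *sqrt( 11 ) ] 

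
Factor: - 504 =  -2^3*3^2*7^1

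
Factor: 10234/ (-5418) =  - 3^ ( - 2 )*17^1 = - 17/9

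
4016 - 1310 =2706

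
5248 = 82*64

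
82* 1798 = 147436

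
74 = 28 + 46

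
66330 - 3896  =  62434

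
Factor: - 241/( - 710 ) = 2^( - 1 )*5^( - 1 )*71^( - 1 )*241^1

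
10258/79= 129+67/79  =  129.85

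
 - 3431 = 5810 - 9241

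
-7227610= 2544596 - 9772206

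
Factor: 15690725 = 5^2*61^1*10289^1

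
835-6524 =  - 5689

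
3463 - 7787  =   - 4324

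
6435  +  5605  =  12040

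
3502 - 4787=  - 1285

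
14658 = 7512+7146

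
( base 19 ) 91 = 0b10101100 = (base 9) 211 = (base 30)5M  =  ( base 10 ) 172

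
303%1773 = 303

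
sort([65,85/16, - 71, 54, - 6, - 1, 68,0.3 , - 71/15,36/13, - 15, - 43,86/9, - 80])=[ - 80, - 71, - 43, - 15, - 6, - 71/15, - 1,0.3,36/13,85/16,86/9, 54,  65, 68]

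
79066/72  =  39533/36 = 1098.14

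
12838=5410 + 7428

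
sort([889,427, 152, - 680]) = [-680, 152,427,889]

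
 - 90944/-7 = 12992/1 = 12992.00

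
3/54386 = 3/54386=0.00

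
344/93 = 344/93 = 3.70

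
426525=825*517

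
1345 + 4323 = 5668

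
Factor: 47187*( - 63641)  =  - 3003027867 =- 3^2*7^2*23^1*107^1*2767^1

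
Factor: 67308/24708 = 29^(  -  1 )*79^1 = 79/29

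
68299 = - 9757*(-7)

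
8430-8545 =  - 115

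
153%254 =153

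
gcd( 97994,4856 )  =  2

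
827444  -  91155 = 736289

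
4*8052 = 32208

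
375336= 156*2406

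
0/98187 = 0= 0.00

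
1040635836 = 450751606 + 589884230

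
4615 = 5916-1301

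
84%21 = 0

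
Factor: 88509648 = 2^4*3^1*47^1*39233^1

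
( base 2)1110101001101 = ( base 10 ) 7501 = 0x1D4D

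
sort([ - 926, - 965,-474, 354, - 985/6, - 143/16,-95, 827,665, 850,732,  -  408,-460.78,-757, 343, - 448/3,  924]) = [ - 965, - 926 , - 757, - 474, - 460.78, - 408 ,-985/6,-448/3 , - 95,-143/16,343,354, 665 , 732, 827,850,924]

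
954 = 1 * 954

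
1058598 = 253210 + 805388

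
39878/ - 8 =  - 4985 + 1/4 = - 4984.75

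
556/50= 11 + 3/25 = 11.12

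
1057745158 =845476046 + 212269112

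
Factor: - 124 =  - 2^2*31^1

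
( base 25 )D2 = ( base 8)507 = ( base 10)327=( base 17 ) 124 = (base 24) df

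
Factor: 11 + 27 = 2^1*19^1 = 38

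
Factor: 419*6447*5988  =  16175342484= 2^2*3^2*7^1 * 307^1*419^1*499^1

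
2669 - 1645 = 1024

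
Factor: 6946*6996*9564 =464755081824=2^5 * 3^2 * 11^1 * 23^1*53^1*151^1*797^1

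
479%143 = 50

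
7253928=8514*852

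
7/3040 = 7/3040 = 0.00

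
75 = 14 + 61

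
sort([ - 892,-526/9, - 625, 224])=[ - 892, - 625, - 526/9, 224]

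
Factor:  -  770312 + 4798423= 4028111= 43^1*113^1*829^1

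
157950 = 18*8775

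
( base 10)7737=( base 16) 1e39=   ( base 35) 6b2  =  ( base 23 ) EE9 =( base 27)agf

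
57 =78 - 21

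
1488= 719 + 769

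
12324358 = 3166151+9158207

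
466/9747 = 466/9747 = 0.05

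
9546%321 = 237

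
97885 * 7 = 685195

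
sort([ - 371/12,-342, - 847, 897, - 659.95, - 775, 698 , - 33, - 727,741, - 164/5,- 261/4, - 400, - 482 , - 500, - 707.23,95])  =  [ - 847, - 775, - 727 , - 707.23, - 659.95, - 500 , - 482,-400, - 342,  -  261/4, - 33 , - 164/5, - 371/12 , 95,698, 741,  897 ]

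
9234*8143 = 75192462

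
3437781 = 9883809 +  - 6446028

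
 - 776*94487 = - 73321912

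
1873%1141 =732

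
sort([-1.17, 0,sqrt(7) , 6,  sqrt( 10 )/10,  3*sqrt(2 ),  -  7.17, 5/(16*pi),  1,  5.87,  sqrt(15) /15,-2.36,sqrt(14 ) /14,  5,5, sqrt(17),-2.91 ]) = [ - 7.17, - 2.91,  -  2.36,  -  1.17,0, 5/( 16 * pi ) , sqrt ( 15 )/15 , sqrt(14 ) /14,  sqrt( 10 ) /10,1,sqrt(7), sqrt(17),3*sqrt( 2 ), 5,  5,5.87,6] 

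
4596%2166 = 264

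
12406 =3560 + 8846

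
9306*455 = 4234230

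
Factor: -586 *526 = - 308236 = -  2^2*263^1*293^1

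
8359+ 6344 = 14703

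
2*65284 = 130568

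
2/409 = 2/409 = 0.00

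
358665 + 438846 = 797511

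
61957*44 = 2726108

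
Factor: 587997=3^2*79^1*827^1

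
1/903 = 1/903 = 0.00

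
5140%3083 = 2057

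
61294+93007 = 154301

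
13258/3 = 4419 + 1/3=4419.33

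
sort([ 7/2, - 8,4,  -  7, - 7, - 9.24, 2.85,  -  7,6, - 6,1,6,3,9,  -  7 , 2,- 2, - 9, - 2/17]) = [  -  9.24 ,-9, - 8, - 7, - 7, - 7, - 7, - 6  , - 2,-2/17,1,2,  2.85, 3, 7/2,4,  6, 6,  9] 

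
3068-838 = 2230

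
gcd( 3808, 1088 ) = 544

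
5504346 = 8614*639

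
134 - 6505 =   -  6371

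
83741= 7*11963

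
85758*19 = 1629402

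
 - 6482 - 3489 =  - 9971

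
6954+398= 7352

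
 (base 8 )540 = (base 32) B0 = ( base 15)187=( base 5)2402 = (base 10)352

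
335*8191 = 2743985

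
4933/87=56 + 61/87 = 56.70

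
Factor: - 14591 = - 14591^1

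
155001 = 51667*3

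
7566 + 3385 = 10951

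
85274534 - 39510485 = 45764049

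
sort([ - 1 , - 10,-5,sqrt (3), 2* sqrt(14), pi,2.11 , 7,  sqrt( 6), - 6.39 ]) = [ - 10 , - 6.39 , - 5, - 1,sqrt( 3 ),2.11,sqrt (6) , pi,7  ,  2 * sqrt( 14)]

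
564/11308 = 141/2827 = 0.05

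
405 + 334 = 739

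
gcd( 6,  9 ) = 3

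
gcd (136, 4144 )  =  8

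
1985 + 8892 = 10877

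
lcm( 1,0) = 0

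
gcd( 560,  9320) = 40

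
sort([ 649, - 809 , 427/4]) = [ - 809, 427/4, 649]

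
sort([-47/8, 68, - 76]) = [ - 76, - 47/8, 68 ] 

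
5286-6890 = -1604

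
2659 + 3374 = 6033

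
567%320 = 247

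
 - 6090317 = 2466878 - 8557195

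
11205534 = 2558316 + 8647218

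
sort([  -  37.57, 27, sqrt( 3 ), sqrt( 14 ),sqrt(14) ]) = [ -37.57, sqrt( 3 ), sqrt( 14) , sqrt (14 ), 27] 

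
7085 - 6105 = 980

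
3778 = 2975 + 803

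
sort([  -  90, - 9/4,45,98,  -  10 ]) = [ - 90 , - 10,-9/4,45, 98]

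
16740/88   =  4185/22 = 190.23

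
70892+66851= 137743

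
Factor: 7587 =3^3*281^1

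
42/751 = 42/751 =0.06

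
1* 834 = 834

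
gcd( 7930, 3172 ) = 1586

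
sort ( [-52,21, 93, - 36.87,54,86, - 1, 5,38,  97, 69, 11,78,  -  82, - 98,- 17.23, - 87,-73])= [ - 98,-87, - 82,  -  73, - 52, - 36.87, - 17.23,-1,5, 11,21,38, 54,  69,78,86,93,97]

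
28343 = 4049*7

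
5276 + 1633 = 6909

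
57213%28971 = 28242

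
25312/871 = 25312/871 = 29.06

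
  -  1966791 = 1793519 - 3760310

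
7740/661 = 7740/661=11.71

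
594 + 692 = 1286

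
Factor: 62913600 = 2^6*3^2*5^2*17^1*257^1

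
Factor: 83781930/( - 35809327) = - 2^1*3^1*5^1 *17^(  -  1)*89^1*31379^1 * 2106431^( - 1) 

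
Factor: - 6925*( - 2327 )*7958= 2^1*5^2*13^1*23^1*173^1*179^1*277^1 = 128238992050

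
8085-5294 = 2791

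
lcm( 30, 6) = 30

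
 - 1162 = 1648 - 2810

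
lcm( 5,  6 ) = 30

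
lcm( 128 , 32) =128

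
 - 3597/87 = - 42 + 19/29=- 41.34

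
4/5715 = 4/5715 = 0.00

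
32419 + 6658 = 39077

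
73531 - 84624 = - 11093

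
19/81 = 19/81 = 0.23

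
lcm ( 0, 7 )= 0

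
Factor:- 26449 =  - 26449^1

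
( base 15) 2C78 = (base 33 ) 8pq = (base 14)36b1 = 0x255b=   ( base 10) 9563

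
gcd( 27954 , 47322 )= 18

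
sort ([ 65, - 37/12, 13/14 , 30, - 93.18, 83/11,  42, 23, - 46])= [-93.18, - 46, -37/12, 13/14, 83/11,23, 30,  42, 65]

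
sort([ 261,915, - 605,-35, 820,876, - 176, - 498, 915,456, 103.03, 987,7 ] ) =[-605, - 498, - 176, - 35,7,103.03,261 , 456,820, 876,915, 915,987]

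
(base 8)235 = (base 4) 2131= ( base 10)157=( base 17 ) 94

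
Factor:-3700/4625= -4/5 = - 2^2*5^( - 1)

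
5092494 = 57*89342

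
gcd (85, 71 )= 1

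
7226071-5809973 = 1416098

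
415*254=105410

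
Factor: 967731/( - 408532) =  - 2^( - 2 )*3^1*109^( - 1 )*163^1*937^( - 1 )*1979^1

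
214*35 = 7490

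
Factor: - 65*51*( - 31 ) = 102765 = 3^1 * 5^1*13^1 * 17^1*31^1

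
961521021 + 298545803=1260066824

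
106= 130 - 24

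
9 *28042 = 252378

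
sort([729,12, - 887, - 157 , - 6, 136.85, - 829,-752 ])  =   [ -887, -829, - 752,- 157, - 6,  12, 136.85,729]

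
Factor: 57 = 3^1*19^1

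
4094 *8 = 32752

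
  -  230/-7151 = 230/7151 = 0.03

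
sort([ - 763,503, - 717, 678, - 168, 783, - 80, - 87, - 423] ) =[ - 763, - 717,  -  423, - 168, - 87, - 80,503 , 678, 783] 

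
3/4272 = 1/1424 = 0.00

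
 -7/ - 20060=7/20060 = 0.00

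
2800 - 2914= - 114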